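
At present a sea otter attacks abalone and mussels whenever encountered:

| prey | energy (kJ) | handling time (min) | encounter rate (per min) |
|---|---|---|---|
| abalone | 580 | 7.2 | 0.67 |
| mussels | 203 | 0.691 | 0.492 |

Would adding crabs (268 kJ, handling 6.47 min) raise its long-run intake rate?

Intake rate on the current diet: R = (0.67×580 + 0.492×203) / (1 + 0.67×7.2 + 0.492×0.691) = 488.5/6.164 = 79.25 kJ/min.
crabs: E/h = 268/6.47 = 41.42 kJ/min.
Since 41.42 < R, time spent handling crabs is better spent searching.

No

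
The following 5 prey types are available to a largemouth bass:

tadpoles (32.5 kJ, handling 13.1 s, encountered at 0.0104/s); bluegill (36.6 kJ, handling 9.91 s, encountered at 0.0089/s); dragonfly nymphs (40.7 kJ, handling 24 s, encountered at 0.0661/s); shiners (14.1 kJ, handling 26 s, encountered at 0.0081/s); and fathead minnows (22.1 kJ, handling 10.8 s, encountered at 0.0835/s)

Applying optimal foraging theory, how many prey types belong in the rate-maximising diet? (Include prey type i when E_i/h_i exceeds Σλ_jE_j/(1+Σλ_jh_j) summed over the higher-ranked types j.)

4

Profitabilities (E/h, kJ/s): bluegill 3.69, tadpoles 2.48, fathead minnows 2.05, dragonfly nymphs 1.7, shiners 0.542. Add prey in this order while the next type's profitability exceeds the intake rate on those already taken.
Rate on top 1: 0.2993. tadpoles: 2.48 > 0.2993 → include.
Rate on top 2: 0.5421. fathead minnows: 2.05 > 0.5421 → include.
Rate on top 3: 1.18. dragonfly nymphs: 1.7 > 1.18 → include.
Rate on top 4: 1.4. shiners: 0.542 < 1.4 → exclude; stop.
Optimal diet: bluegill, tadpoles, fathead minnows, dragonfly nymphs — 4 of 5 types.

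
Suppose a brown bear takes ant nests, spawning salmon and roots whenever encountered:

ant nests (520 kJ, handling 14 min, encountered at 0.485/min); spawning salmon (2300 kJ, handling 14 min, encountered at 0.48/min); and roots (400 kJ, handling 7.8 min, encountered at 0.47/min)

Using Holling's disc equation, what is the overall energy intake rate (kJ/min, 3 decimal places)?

84.958 kJ/min

R = Σλ_iE_i / (1 + Σλ_ih_i)
Numerator: 0.485×520 + 0.48×2300 + 0.47×400 = 1544
Denominator: 1 + 0.485×14 + 0.48×14 + 0.47×7.8 = 18.18
R = 1544/18.18 = 84.96 kJ/min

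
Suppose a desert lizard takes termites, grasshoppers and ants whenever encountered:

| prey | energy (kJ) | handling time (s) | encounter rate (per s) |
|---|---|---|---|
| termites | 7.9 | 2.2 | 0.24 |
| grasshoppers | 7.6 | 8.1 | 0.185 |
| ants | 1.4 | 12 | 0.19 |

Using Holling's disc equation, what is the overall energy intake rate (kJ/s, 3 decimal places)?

0.672 kJ/s

Energy encountered per unit search time: 0.24×7.9 + 0.185×7.6 + 0.19×1.4 = 3.568 kJ/s.
Handling time per unit search time: 0.24×2.2 + 0.185×8.1 + 0.19×12 = 4.306.
Rate = 3.568/(1 + 4.306) = 0.6724 kJ/s.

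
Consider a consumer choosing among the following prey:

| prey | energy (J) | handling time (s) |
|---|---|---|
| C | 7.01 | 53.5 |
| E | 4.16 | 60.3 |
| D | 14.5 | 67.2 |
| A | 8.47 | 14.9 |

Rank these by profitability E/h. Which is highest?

A

Profitability E/h (J/s): C = 7.01/53.5 = 0.131, E = 4.16/60.3 = 0.069, D = 14.5/67.2 = 0.216, A = 8.47/14.9 = 0.568.
Ranked: A > D > C > E.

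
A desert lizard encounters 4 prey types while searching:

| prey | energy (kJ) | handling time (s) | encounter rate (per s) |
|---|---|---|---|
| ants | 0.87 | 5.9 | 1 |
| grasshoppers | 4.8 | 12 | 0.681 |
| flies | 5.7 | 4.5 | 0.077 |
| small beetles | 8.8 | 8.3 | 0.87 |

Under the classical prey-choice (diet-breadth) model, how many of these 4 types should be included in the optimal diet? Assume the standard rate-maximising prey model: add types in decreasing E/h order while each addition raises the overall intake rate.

2

Rank by E/h (kJ/s): flies 1.27, small beetles 1.06, grasshoppers 0.4, ants 0.147. Include each in turn until the next type's E/h falls below the running intake rate.
Rate on top 1: 0.326. small beetles: 1.06 > 0.326 → include.
Rate on top 2: 0.9448. grasshoppers: 0.4 < 0.9448 → exclude; stop.
Optimal diet: flies, small beetles — 2 of 4 types.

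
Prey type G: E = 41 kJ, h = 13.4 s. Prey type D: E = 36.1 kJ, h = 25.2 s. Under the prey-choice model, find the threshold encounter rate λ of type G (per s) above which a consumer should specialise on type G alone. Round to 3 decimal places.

The zero-one rule: include type D iff E₂/h₂ > λE₁/(1+λh₁). Equality gives the switch point.
λE₁h₂ = E₂ + λE₂h₁ ⇒ λ = E₂/(E₁h₂ − E₂h₁) = 36.1/(1033 − 483.7) = 0.0657 per s.

0.066 per s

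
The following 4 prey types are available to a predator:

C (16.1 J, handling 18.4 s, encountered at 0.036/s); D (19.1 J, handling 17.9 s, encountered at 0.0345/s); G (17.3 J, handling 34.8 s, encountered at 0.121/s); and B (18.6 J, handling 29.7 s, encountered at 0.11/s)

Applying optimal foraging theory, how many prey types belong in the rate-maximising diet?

3

Rank by E/h (J/s): D 1.07, C 0.875, B 0.626, G 0.497. Include each in turn until the next type's E/h falls below the running intake rate.
Rate on top 1: 0.4074. C: 0.875 > 0.4074 → include.
Rate on top 2: 0.5432. B: 0.626 > 0.5432 → include.
Rate on top 3: 0.5921. G: 0.497 < 0.5921 → exclude; stop.
Optimal diet: D, C, B — 3 of 4 types.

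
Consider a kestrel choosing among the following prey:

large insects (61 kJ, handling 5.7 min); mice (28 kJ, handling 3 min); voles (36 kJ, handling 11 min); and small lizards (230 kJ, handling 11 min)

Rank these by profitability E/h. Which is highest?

In descending order of E/h:
small lizards: 230/11 = 20.9 kJ/min
large insects: 61/5.7 = 10.7 kJ/min
mice: 28/3 = 9.33 kJ/min
voles: 36/11 = 3.27 kJ/min

small lizards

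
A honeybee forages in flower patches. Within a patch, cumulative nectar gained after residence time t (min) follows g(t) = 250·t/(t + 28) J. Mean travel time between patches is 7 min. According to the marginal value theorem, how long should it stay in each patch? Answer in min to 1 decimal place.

14.0 min

By the marginal value theorem, leave when the instantaneous gain rate g'(t) equals the habitat-wide average g(t)/(T + t).
g'(t) = 250·28/(t + 28)². Setting 250·28/(t+28)² = 250t/[(t+28)(7+t)] gives 28(7+t) = t(t+28), so t² = 28×7 = 196.
t* = √196 = 14 min.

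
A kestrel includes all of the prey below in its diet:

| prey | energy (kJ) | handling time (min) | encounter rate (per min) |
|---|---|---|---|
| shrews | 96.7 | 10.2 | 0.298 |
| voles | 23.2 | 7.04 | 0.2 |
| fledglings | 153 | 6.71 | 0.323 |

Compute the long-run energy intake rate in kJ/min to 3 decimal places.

10.883 kJ/min

Energy encountered per unit search time: 0.298×96.7 + 0.2×23.2 + 0.323×153 = 82.88 kJ/min.
Handling time per unit search time: 0.298×10.2 + 0.2×7.04 + 0.323×6.71 = 6.615.
Rate = 82.88/(1 + 6.615) = 10.88 kJ/min.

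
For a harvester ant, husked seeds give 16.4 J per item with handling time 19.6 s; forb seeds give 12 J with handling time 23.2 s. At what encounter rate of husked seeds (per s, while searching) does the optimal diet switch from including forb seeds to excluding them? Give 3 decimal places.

The zero-one rule: include forb seeds iff E₂/h₂ > λE₁/(1+λh₁). Equality gives the switch point.
λE₁h₂ = E₂ + λE₂h₁ ⇒ λ = E₂/(E₁h₂ − E₂h₁) = 12/(380.5 − 235.2) = 0.0826 per s.

0.083 per s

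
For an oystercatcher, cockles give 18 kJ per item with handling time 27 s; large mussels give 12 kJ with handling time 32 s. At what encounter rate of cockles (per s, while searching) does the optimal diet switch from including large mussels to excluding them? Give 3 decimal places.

0.048 per s

Drop large mussels once their profitability E₂/h₂ falls below the rate achievable on cockles alone: E₂/h₂ = λE₁/(1 + λh₁).
Solve for λ: λE₁h₂ = E₂(1 + λh₁) → λ(E₁h₂ − E₂h₁) = E₂ → λ = E₂/(E₁h₂ − E₂h₁).
λ = 12/(18×32 − 12×27) = 12/252 = 0.04762 per s.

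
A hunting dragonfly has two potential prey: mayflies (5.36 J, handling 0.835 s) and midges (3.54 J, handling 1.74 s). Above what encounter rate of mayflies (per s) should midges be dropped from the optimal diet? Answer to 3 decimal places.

0.556 per s

The zero-one rule: include midges iff E₂/h₂ > λE₁/(1+λh₁). Equality gives the switch point.
λE₁h₂ = E₂ + λE₂h₁ ⇒ λ = E₂/(E₁h₂ − E₂h₁) = 3.54/(9.326 − 2.956) = 0.5557 per s.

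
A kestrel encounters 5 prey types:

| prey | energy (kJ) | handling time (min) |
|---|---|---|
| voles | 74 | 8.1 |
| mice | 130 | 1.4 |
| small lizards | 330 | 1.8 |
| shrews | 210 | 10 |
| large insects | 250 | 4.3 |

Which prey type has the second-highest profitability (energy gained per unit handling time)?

In descending order of E/h:
small lizards: 330/1.8 = 183 kJ/min
mice: 130/1.4 = 92.9 kJ/min
large insects: 250/4.3 = 58.1 kJ/min
shrews: 210/10 = 21 kJ/min
voles: 74/8.1 = 9.14 kJ/min

mice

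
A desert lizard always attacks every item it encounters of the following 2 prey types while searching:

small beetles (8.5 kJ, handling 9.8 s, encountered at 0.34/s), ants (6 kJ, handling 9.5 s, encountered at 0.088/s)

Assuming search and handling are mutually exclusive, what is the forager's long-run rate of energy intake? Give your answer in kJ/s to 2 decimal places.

0.66 kJ/s

Energy encountered per unit search time: 0.34×8.5 + 0.088×6 = 3.418 kJ/s.
Handling time per unit search time: 0.34×9.8 + 0.088×9.5 = 4.168.
Rate = 3.418/(1 + 4.168) = 0.6614 kJ/s.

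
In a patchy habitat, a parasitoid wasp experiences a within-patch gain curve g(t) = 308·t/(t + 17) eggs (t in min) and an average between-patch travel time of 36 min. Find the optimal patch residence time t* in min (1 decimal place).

24.7 min

Optimal t* satisfies g'(t*) = g(t*)/(T + t*).
g'(t) = 308·17/(t + 17)². Setting 308·17/(t+17)² = 308t/[(t+17)(36+t)] gives 17(36+t) = t(t+17), so t² = 17×36 = 612.
t* = √612 = 24.74 min.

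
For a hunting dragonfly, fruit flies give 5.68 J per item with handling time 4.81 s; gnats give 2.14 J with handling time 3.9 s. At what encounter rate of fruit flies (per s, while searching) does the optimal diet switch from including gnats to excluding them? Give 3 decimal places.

0.180 per s

Drop gnats once their profitability E₂/h₂ falls below the rate achievable on fruit flies alone: E₂/h₂ = λE₁/(1 + λh₁).
Solve for λ: λE₁h₂ = E₂(1 + λh₁) → λ(E₁h₂ − E₂h₁) = E₂ → λ = E₂/(E₁h₂ − E₂h₁).
λ = 2.14/(5.68×3.9 − 2.14×4.81) = 2.14/11.86 = 0.1805 per s.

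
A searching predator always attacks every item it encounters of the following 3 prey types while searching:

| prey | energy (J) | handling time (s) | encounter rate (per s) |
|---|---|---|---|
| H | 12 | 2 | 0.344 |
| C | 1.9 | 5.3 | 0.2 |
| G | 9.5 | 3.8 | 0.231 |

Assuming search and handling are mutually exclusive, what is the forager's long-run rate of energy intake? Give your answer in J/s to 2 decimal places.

R = Σλ_iE_i / (1 + Σλ_ih_i)
Numerator: 0.344×12 + 0.2×1.9 + 0.231×9.5 = 6.703
Denominator: 1 + 0.344×2 + 0.2×5.3 + 0.231×3.8 = 3.626
R = 6.703/3.626 = 1.849 J/s

1.85 J/s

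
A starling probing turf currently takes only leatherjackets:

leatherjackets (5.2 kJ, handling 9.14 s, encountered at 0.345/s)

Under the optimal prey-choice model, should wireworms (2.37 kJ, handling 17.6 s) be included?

No

On leatherjackets alone, R = ΣλE/(1+Σλh) = 1.794/4.153 = 0.4319 kJ/s.
wireworms: E/h = 2.37/17.6 = 0.1347 kJ/s.
Since 0.1347 < R, time spent handling wireworms is better spent searching.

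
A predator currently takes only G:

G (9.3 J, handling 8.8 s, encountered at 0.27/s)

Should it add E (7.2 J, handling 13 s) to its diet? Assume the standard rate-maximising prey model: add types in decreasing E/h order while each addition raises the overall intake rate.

On G alone, R = ΣλE/(1+Σλh) = 2.511/3.376 = 0.7438 J/s.
E: E/h = 7.2/13 = 0.5538 J/s.
Since 0.5538 < R, time spent handling E is better spent searching.

No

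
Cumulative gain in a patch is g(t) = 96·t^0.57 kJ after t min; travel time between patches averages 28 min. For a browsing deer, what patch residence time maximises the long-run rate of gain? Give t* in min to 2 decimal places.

37.12 min

Maximise g(t)/(T+t): set derivative to zero → g'(t)(T+t) = g(t).
g'(t) = 0.57·96·t^-0.43. Setting 0.57·96·t^-0.43 = 96·t^0.57/(28+t) gives 0.57(28+t) = t, so 0.43·t = 0.57×28.
t* = 0.57×28/0.43 = 37.12 min.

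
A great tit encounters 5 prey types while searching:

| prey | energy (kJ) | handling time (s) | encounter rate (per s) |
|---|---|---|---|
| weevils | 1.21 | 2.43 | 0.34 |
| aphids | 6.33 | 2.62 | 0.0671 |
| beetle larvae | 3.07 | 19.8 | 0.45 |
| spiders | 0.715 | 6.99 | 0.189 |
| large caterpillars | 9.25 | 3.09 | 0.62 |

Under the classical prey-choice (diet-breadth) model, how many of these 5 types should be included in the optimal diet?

E/h in descending order: large caterpillars 2.99, aphids 2.42, weevils 0.498, beetle larvae 0.155, spiders 0.102 kJ/s. The optimal diet is the largest prefix of this list for which every included type satisfies E_i/h_i > R on the types above it.
Rate on top 1: 1.967. aphids: 2.42 > 1.967 → include.
Rate on top 2: 1.992. weevils: 0.498 < 1.992 → exclude; stop.
Optimal diet: large caterpillars, aphids — 2 of 5 types.

2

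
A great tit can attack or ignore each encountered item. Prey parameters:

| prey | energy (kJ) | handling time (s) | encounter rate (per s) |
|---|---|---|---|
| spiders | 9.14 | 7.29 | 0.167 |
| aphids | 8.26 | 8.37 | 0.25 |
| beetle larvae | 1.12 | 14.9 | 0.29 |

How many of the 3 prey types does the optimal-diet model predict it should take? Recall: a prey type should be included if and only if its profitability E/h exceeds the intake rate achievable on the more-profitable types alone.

2

E/h in descending order: spiders 1.25, aphids 0.987, beetle larvae 0.0752 kJ/s. The optimal diet is the largest prefix of this list for which every included type satisfies E_i/h_i > R on the types above it.
Rate on top 1: 0.6884. aphids: 0.987 > 0.6884 → include.
Rate on top 2: 0.8333. beetle larvae: 0.0752 < 0.8333 → exclude; stop.
Optimal diet: spiders, aphids — 2 of 3 types.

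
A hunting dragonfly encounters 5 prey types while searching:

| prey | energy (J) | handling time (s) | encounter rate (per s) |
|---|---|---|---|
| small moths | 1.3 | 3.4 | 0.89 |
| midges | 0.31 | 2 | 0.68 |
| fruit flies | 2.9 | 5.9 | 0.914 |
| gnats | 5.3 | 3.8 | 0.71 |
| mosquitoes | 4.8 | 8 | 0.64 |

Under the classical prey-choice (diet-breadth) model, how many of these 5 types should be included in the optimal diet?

E/h in descending order: gnats 1.39, mosquitoes 0.6, fruit flies 0.492, small moths 0.382, midges 0.155 J/s. The optimal diet is the largest prefix of this list for which every included type satisfies E_i/h_i > R on the types above it.
Rate on top 1: 1.018. mosquitoes: 0.6 < 1.018 → exclude; stop.
Optimal diet: gnats — 1 of 5 types.

1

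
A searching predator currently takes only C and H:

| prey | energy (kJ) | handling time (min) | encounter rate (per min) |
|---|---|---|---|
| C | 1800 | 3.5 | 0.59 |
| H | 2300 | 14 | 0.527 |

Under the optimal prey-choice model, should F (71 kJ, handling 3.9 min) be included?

No

Intake rate on the current diet: R = (0.59×1800 + 0.527×2300) / (1 + 0.59×3.5 + 0.527×14) = 2274/10.44 = 217.8 kJ/min.
F: E/h = 71/3.9 = 18.21 kJ/min.
18.21 < 217.8, so adding F would lower the average — exclude it.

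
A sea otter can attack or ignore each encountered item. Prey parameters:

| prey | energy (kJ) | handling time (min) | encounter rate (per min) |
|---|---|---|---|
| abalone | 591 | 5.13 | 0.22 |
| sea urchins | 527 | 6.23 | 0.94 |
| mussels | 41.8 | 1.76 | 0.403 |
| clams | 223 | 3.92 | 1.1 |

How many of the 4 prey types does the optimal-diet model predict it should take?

E/h in descending order: abalone 115, sea urchins 84.6, clams 56.9, mussels 23.8 kJ/min. The optimal diet is the largest prefix of this list for which every included type satisfies E_i/h_i > R on the types above it.
Rate on top 1: 61.08. sea urchins: 84.6 > 61.08 → include.
Rate on top 2: 78.32. clams: 56.9 < 78.32 → exclude; stop.
Optimal diet: abalone, sea urchins — 2 of 4 types.

2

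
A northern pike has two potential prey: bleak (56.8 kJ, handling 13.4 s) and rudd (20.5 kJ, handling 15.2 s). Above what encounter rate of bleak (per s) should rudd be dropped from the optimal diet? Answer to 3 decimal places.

0.035 per s

The zero-one rule: include rudd iff E₂/h₂ > λE₁/(1+λh₁). Equality gives the switch point.
λE₁h₂ = E₂ + λE₂h₁ ⇒ λ = E₂/(E₁h₂ − E₂h₁) = 20.5/(863.4 − 274.7) = 0.03482 per s.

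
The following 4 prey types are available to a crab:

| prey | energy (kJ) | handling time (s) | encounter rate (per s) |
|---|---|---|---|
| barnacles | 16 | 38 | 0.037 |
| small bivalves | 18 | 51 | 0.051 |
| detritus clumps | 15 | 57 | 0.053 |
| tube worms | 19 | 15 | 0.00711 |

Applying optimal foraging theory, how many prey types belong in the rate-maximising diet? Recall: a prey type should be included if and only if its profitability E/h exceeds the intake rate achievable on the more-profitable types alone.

3

E/h in descending order: tube worms 1.27, barnacles 0.421, small bivalves 0.353, detritus clumps 0.263 kJ/s. The optimal diet is the largest prefix of this list for which every included type satisfies E_i/h_i > R on the types above it.
Rate on top 1: 0.1221. barnacles: 0.421 > 0.1221 → include.
Rate on top 2: 0.2894. small bivalves: 0.353 > 0.2894 → include.
Rate on top 3: 0.3217. detritus clumps: 0.263 < 0.3217 → exclude; stop.
Optimal diet: tube worms, barnacles, small bivalves — 3 of 4 types.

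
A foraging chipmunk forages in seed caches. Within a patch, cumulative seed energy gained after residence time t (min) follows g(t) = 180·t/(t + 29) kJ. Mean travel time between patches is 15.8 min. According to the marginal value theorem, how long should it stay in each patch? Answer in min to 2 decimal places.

21.41 min

Maximise g(t)/(T+t): set derivative to zero → g'(t)(T+t) = g(t).
g'(t) = 180·29/(t + 29)². Setting 180·29/(t+29)² = 180t/[(t+29)(15.8+t)] gives 29(15.8+t) = t(t+29), so t² = 29×15.8 = 458.2.
t* = √458.2 = 21.41 min.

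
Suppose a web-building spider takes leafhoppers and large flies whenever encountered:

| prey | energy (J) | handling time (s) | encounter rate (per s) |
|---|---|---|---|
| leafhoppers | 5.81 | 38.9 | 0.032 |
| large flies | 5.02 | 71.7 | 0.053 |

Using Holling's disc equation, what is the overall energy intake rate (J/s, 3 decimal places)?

Energy encountered per unit search time: 0.032×5.81 + 0.053×5.02 = 0.452 J/s.
Handling time per unit search time: 0.032×38.9 + 0.053×71.7 = 5.045.
Rate = 0.452/(1 + 5.045) = 0.07477 J/s.

0.075 J/s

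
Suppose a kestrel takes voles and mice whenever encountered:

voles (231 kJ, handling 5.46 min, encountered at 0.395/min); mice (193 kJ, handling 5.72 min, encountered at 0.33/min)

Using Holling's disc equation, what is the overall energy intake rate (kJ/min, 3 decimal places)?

Energy encountered per unit search time: 0.395×231 + 0.33×193 = 154.9 kJ/min.
Handling time per unit search time: 0.395×5.46 + 0.33×5.72 = 4.044.
Rate = 154.9/(1 + 4.044) = 30.71 kJ/min.

30.715 kJ/min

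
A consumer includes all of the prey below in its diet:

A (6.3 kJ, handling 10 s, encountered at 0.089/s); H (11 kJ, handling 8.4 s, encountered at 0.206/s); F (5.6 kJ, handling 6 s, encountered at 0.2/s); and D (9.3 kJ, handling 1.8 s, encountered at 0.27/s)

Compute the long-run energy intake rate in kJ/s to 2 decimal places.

R = (0.089×6.3 + 0.206×11 + 0.2×5.6 + 0.27×9.3) / (1 + 0.089×10 + 0.206×8.4 + 0.2×6 + 0.27×1.8) = 6.458/5.306 = 1.217 kJ/s.

1.22 kJ/s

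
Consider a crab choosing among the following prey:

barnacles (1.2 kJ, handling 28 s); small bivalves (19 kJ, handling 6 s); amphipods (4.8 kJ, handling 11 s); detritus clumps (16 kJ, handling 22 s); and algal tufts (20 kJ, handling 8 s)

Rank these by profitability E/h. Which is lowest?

In descending order of E/h:
small bivalves: 19/6 = 3.17 kJ/s
algal tufts: 20/8 = 2.5 kJ/s
detritus clumps: 16/22 = 0.727 kJ/s
amphipods: 4.8/11 = 0.436 kJ/s
barnacles: 1.2/28 = 0.0429 kJ/s

barnacles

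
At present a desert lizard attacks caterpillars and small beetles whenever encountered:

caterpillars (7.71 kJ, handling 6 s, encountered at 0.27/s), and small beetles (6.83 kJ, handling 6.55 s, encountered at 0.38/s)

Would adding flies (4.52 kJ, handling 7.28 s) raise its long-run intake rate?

On caterpillars and small beetles alone, R = ΣλE/(1+Σλh) = 4.677/5.109 = 0.9155 kJ/s.
flies: E/h = 4.52/7.28 = 0.6209 kJ/s.
Since 0.6209 < R, time spent handling flies is better spent searching.

No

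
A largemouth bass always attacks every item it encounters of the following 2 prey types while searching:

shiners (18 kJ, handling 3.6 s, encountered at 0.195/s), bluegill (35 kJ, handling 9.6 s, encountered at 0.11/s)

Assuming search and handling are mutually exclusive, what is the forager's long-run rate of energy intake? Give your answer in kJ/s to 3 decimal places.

2.669 kJ/s

R = Σλ_iE_i / (1 + Σλ_ih_i)
Numerator: 0.195×18 + 0.11×35 = 7.36
Denominator: 1 + 0.195×3.6 + 0.11×9.6 = 2.758
R = 7.36/2.758 = 2.669 kJ/s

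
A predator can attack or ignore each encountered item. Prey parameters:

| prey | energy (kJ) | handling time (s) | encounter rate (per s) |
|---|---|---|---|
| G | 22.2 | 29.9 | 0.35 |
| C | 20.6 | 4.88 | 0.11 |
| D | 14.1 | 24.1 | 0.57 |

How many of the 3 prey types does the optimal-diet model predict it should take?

E/h in descending order: C 4.22, G 0.742, D 0.585 kJ/s. The optimal diet is the largest prefix of this list for which every included type satisfies E_i/h_i > R on the types above it.
Rate on top 1: 1.474. G: 0.742 < 1.474 → exclude; stop.
Optimal diet: C — 1 of 3 types.

1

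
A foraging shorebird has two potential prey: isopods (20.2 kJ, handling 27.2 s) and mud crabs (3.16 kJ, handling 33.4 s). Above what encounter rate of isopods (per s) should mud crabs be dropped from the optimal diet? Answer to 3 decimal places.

Drop mud crabs once their profitability E₂/h₂ falls below the rate achievable on isopods alone: E₂/h₂ = λE₁/(1 + λh₁).
Solve for λ: λE₁h₂ = E₂(1 + λh₁) → λ(E₁h₂ − E₂h₁) = E₂ → λ = E₂/(E₁h₂ − E₂h₁).
λ = 3.16/(20.2×33.4 − 3.16×27.2) = 3.16/588.7 = 0.005368 per s.

0.005 per s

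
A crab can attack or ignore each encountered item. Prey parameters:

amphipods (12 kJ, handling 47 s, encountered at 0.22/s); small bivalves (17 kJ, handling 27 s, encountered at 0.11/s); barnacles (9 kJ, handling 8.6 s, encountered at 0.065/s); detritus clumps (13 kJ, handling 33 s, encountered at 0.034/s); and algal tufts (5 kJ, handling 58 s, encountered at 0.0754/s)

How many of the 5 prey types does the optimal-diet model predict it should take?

2

Rank by E/h (kJ/s): barnacles 1.05, small bivalves 0.63, detritus clumps 0.394, amphipods 0.255, algal tufts 0.0862. Include each in turn until the next type's E/h falls below the running intake rate.
Rate on top 1: 0.3752. small bivalves: 0.63 > 0.3752 → include.
Rate on top 2: 0.5421. detritus clumps: 0.394 < 0.5421 → exclude; stop.
Optimal diet: barnacles, small bivalves — 2 of 5 types.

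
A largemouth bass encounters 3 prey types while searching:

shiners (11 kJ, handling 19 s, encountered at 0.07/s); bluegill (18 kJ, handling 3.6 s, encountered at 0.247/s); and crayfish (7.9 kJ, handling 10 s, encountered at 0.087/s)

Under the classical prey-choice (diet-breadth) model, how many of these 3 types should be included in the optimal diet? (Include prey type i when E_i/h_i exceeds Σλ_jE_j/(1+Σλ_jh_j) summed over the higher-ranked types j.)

E/h in descending order: bluegill 5, crayfish 0.79, shiners 0.579 kJ/s. The optimal diet is the largest prefix of this list for which every included type satisfies E_i/h_i > R on the types above it.
Rate on top 1: 2.353. crayfish: 0.79 < 2.353 → exclude; stop.
Optimal diet: bluegill — 1 of 3 types.

1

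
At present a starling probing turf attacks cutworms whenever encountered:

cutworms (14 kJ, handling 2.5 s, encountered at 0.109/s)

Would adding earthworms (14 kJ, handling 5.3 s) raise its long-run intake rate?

Intake rate on the current diet: R = (0.109×14) / (1 + 0.109×2.5) = 1.526/1.272 = 1.199 kJ/s.
earthworms: E/h = 14/5.3 = 2.642 kJ/s.
2.642 > 1.199, so adding earthworms raises the average — include it.

Yes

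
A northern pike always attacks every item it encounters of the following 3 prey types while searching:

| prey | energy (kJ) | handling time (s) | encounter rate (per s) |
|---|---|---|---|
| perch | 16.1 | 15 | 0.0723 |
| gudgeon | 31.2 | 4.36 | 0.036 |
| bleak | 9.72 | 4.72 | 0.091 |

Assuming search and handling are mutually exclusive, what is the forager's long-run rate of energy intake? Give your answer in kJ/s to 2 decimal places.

1.19 kJ/s

R = Σλ_iE_i / (1 + Σλ_ih_i)
Numerator: 0.0723×16.1 + 0.036×31.2 + 0.091×9.72 = 3.172
Denominator: 1 + 0.0723×15 + 0.036×4.36 + 0.091×4.72 = 2.671
R = 3.172/2.671 = 1.187 kJ/s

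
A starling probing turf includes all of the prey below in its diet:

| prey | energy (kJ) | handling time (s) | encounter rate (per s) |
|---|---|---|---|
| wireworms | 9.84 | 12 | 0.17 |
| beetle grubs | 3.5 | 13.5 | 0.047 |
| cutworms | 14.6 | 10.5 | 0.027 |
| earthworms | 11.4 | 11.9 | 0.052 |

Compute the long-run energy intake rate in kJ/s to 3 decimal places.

0.617 kJ/s

Energy encountered per unit search time: 0.17×9.84 + 0.047×3.5 + 0.027×14.6 + 0.052×11.4 = 2.824 kJ/s.
Handling time per unit search time: 0.17×12 + 0.047×13.5 + 0.027×10.5 + 0.052×11.9 = 3.577.
Rate = 2.824/(1 + 3.577) = 0.6171 kJ/s.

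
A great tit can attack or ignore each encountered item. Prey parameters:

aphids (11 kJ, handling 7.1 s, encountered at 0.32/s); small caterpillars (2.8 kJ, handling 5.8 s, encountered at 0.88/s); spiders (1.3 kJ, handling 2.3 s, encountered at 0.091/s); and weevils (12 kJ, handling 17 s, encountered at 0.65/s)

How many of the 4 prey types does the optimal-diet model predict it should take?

1

E/h in descending order: aphids 1.55, weevils 0.706, spiders 0.565, small caterpillars 0.483 kJ/s. The optimal diet is the largest prefix of this list for which every included type satisfies E_i/h_i > R on the types above it.
Rate on top 1: 1.076. weevils: 0.706 < 1.076 → exclude; stop.
Optimal diet: aphids — 1 of 4 types.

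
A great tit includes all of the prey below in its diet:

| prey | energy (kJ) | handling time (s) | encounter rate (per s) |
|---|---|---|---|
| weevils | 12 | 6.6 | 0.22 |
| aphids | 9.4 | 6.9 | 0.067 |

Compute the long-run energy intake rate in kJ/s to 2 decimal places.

Energy encountered per unit search time: 0.22×12 + 0.067×9.4 = 3.27 kJ/s.
Handling time per unit search time: 0.22×6.6 + 0.067×6.9 = 1.914.
Rate = 3.27/(1 + 1.914) = 1.122 kJ/s.

1.12 kJ/s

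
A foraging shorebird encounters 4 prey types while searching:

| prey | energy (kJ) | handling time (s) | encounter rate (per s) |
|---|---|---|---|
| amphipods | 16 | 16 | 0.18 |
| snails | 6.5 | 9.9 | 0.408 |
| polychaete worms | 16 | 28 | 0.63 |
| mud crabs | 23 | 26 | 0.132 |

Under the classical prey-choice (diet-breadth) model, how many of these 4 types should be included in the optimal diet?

2

Profitabilities (E/h, kJ/s): amphipods 1, mud crabs 0.885, snails 0.657, polychaete worms 0.571. Add prey in this order while the next type's profitability exceeds the intake rate on those already taken.
Rate on top 1: 0.7423. mud crabs: 0.885 > 0.7423 → include.
Rate on top 2: 0.8091. snails: 0.657 < 0.8091 → exclude; stop.
Optimal diet: amphipods, mud crabs — 2 of 4 types.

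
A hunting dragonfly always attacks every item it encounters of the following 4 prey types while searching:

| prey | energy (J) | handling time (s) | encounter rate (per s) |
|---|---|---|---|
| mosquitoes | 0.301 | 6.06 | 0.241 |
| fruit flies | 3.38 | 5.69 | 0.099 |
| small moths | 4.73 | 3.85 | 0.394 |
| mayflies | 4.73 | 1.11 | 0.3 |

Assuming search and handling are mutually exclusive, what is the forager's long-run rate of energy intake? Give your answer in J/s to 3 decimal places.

Energy encountered per unit search time: 0.241×0.301 + 0.099×3.38 + 0.394×4.73 + 0.3×4.73 = 3.69 J/s.
Handling time per unit search time: 0.241×6.06 + 0.099×5.69 + 0.394×3.85 + 0.3×1.11 = 3.874.
Rate = 3.69/(1 + 3.874) = 0.7571 J/s.

0.757 J/s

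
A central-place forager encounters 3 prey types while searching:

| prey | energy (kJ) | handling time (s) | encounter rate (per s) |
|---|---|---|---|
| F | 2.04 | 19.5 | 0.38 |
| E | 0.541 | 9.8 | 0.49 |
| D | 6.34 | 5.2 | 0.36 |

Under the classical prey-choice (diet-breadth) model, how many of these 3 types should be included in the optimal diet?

1

Profitabilities (E/h, kJ/s): D 1.22, F 0.105, E 0.0552. Add prey in this order while the next type's profitability exceeds the intake rate on those already taken.
Rate on top 1: 0.7947. F: 0.105 < 0.7947 → exclude; stop.
Optimal diet: D — 1 of 3 types.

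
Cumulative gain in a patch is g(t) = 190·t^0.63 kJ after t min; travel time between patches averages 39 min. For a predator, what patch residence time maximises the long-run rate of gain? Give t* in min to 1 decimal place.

66.4 min

Maximise g(t)/(T+t): set derivative to zero → g'(t)(T+t) = g(t).
g'(t) = 0.63·190·t^-0.37. Setting 0.63·190·t^-0.37 = 190·t^0.63/(39+t) gives 0.63(39+t) = t, so 0.37·t = 0.63×39.
t* = 0.63×39/0.37 = 66.41 min.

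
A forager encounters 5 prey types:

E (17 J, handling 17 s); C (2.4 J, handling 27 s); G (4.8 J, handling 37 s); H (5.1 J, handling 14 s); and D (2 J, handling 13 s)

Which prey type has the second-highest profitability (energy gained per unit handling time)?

Profitability E/h (J/s): E = 17/17 = 1, C = 2.4/27 = 0.0889, G = 4.8/37 = 0.13, H = 5.1/14 = 0.364, D = 2/13 = 0.154.
Ranked: E > H > D > G > C.

H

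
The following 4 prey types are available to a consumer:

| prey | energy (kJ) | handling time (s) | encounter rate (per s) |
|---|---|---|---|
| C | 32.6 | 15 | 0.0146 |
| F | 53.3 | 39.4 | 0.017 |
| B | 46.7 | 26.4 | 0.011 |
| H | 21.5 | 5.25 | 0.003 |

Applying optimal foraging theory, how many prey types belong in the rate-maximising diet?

E/h in descending order: H 4.1, C 2.17, B 1.77, F 1.35 kJ/s. The optimal diet is the largest prefix of this list for which every included type satisfies E_i/h_i > R on the types above it.
Rate on top 1: 0.0635. C: 2.17 > 0.0635 → include.
Rate on top 2: 0.4377. B: 1.77 > 0.4377 → include.
Rate on top 3: 0.6912. F: 1.35 > 0.6912 → include.
Optimal diet: H, C, B, F — 4 of 4 types.

4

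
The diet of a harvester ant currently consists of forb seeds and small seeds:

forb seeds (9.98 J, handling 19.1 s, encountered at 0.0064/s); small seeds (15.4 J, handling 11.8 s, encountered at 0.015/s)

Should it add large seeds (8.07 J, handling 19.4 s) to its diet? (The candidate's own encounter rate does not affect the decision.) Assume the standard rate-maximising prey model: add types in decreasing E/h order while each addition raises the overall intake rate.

On forb seeds and small seeds alone, R = ΣλE/(1+Σλh) = 0.2949/1.299 = 0.227 J/s.
Profitability of large seeds: 8.07/19.4 = 0.416 J/s.
0.416 > 0.227, so adding large seeds raises the average — include it.

Yes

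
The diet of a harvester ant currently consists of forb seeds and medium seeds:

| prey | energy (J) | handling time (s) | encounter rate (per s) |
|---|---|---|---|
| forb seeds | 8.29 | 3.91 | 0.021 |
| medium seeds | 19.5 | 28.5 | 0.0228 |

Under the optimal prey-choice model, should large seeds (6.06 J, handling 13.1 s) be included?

Intake rate on the current diet: R = (0.021×8.29 + 0.0228×19.5) / (1 + 0.021×3.91 + 0.0228×28.5) = 0.6187/1.732 = 0.3572 J/s.
large seeds: E/h = 6.06/13.1 = 0.4626 J/s.
Since 0.4626 > R, including large seeds increases the long-run rate.

Yes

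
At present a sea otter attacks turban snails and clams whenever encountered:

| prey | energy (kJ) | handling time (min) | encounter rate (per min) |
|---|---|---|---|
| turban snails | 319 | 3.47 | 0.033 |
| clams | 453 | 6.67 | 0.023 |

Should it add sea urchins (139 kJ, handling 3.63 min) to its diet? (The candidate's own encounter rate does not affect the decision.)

On turban snails and clams alone, R = ΣλE/(1+Σλh) = 20.95/1.268 = 16.52 kJ/min.
Profitability of sea urchins: 139/3.63 = 38.29 kJ/min.
38.29 > 16.52, so adding sea urchins raises the average — include it.

Yes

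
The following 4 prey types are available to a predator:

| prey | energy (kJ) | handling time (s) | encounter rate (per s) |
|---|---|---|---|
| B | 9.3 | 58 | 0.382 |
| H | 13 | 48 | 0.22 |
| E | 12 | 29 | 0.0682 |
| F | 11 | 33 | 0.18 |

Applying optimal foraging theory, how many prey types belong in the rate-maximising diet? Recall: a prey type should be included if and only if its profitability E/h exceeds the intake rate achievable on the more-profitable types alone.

2

E/h in descending order: E 0.414, F 0.333, H 0.271, B 0.16 kJ/s. The optimal diet is the largest prefix of this list for which every included type satisfies E_i/h_i > R on the types above it.
Rate on top 1: 0.2748. F: 0.333 > 0.2748 → include.
Rate on top 2: 0.3138. H: 0.271 < 0.3138 → exclude; stop.
Optimal diet: E, F — 2 of 4 types.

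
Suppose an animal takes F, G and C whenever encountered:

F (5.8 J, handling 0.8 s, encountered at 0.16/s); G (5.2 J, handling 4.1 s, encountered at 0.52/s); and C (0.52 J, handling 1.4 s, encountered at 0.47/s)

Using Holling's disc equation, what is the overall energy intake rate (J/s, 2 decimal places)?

R = Σλ_iE_i / (1 + Σλ_ih_i)
Numerator: 0.16×5.8 + 0.52×5.2 + 0.47×0.52 = 3.876
Denominator: 1 + 0.16×0.8 + 0.52×4.1 + 0.47×1.4 = 3.918
R = 3.876/3.918 = 0.9894 J/s

0.99 J/s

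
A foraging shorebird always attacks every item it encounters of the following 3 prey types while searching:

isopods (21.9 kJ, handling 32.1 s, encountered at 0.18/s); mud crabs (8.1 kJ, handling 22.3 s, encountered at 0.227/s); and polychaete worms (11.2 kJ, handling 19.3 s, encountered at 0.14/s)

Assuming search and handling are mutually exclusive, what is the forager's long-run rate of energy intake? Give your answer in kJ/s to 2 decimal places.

0.51 kJ/s

R = (0.18×21.9 + 0.227×8.1 + 0.14×11.2) / (1 + 0.18×32.1 + 0.227×22.3 + 0.14×19.3) = 7.349/14.54 = 0.5053 kJ/s.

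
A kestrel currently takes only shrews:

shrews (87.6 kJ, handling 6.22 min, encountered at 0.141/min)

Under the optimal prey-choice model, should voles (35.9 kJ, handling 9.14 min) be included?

No

Intake rate on the current diet: R = (0.141×87.6) / (1 + 0.141×6.22) = 12.35/1.877 = 6.58 kJ/min.
Profitability of voles: 35.9/9.14 = 3.928 kJ/min.
Since 3.928 < R, time spent handling voles is better spent searching.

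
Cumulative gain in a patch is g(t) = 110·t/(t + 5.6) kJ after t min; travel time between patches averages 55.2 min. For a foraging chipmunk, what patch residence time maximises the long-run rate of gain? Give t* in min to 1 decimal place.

17.6 min

Maximise g(t)/(T+t): set derivative to zero → g'(t)(T+t) = g(t).
g'(t) = 110·5.6/(t + 5.6)². Setting 110·5.6/(t+5.6)² = 110t/[(t+5.6)(55.2+t)] gives 5.6(55.2+t) = t(t+5.6), so t² = 5.6×55.2 = 309.1.
t* = √309.1 = 17.58 min.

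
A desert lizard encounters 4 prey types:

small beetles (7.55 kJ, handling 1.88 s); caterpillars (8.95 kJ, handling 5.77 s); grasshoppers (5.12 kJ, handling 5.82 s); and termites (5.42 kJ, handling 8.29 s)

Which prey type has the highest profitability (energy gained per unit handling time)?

Profitability E/h (kJ/s): small beetles = 7.55/1.88 = 4.02, caterpillars = 8.95/5.77 = 1.55, grasshoppers = 5.12/5.82 = 0.88, termites = 5.42/8.29 = 0.654.
Ranked: small beetles > caterpillars > grasshoppers > termites.

small beetles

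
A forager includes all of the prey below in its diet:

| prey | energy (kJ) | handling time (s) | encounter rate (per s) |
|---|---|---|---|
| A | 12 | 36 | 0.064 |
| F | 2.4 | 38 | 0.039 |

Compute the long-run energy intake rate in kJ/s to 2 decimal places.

R = Σλ_iE_i / (1 + Σλ_ih_i)
Numerator: 0.064×12 + 0.039×2.4 = 0.8616
Denominator: 1 + 0.064×36 + 0.039×38 = 4.786
R = 0.8616/4.786 = 0.18 kJ/s

0.18 kJ/s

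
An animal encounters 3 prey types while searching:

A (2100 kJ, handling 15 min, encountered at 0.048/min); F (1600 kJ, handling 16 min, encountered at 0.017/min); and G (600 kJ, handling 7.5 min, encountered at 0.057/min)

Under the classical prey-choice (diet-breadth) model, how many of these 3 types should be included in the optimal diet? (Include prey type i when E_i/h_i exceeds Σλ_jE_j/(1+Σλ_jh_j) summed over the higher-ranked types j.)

3

Rank by E/h (kJ/min): A 140, F 100, G 80. Include each in turn until the next type's E/h falls below the running intake rate.
Rate on top 1: 58.6. F: 100 > 58.6 → include.
Rate on top 2: 64.26. G: 80 > 64.26 → include.
Optimal diet: A, F, G — 3 of 3 types.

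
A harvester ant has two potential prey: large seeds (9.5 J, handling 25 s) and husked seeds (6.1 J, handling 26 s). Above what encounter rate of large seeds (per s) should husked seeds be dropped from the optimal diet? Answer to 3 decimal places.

0.065 per s

At the threshold, the rate on large seeds alone equals the profitability of husked seeds: λ·9.5/(1 + λ·25) = 6.1/26 = 0.2346.
Rearranging, λ(9.5 − 0.2346×25) = 0.2346, so λ = 0.2346/3.635 = 0.06455 per s.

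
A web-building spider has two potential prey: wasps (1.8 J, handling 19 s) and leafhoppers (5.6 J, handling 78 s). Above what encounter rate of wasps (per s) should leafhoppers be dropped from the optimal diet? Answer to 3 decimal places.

Drop leafhoppers once their profitability E₂/h₂ falls below the rate achievable on wasps alone: E₂/h₂ = λE₁/(1 + λh₁).
Solve for λ: λE₁h₂ = E₂(1 + λh₁) → λ(E₁h₂ − E₂h₁) = E₂ → λ = E₂/(E₁h₂ − E₂h₁).
λ = 5.6/(1.8×78 − 5.6×19) = 5.6/34 = 0.1647 per s.

0.165 per s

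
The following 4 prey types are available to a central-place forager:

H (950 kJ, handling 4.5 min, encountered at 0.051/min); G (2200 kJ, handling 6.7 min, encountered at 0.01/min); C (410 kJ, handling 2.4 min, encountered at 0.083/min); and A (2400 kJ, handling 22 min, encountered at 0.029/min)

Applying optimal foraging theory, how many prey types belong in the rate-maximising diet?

Profitabilities (E/h, kJ/min): G 328, H 211, C 171, A 109. Add prey in this order while the next type's profitability exceeds the intake rate on those already taken.
Rate on top 1: 20.62. H: 211 > 20.62 → include.
Rate on top 2: 54.34. C: 171 > 54.34 → include.
Rate on top 3: 69.85. A: 109 > 69.85 → include.
Optimal diet: G, H, C, A — 4 of 4 types.

4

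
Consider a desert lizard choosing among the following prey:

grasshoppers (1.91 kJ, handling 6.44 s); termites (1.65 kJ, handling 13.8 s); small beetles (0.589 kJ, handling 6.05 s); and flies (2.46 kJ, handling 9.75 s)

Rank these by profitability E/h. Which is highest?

In descending order of E/h:
grasshoppers: 1.91/6.44 = 0.297 kJ/s
flies: 2.46/9.75 = 0.252 kJ/s
termites: 1.65/13.8 = 0.12 kJ/s
small beetles: 0.589/6.05 = 0.0974 kJ/s

grasshoppers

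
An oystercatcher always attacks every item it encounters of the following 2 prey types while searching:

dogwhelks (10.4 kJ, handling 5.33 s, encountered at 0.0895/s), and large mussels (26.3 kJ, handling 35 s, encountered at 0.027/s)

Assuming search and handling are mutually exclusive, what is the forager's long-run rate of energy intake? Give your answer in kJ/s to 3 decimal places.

Energy encountered per unit search time: 0.0895×10.4 + 0.027×26.3 = 1.641 kJ/s.
Handling time per unit search time: 0.0895×5.33 + 0.027×35 = 1.422.
Rate = 1.641/(1 + 1.422) = 0.6775 kJ/s.

0.677 kJ/s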